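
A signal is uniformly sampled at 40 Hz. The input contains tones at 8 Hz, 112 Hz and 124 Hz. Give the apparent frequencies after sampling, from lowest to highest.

fs/2 = 20 Hz.
8 Hz ≤ fs/2 = 20 Hz, passes unchanged.
112 Hz mod fs = 32 Hz.
32 Hz > fs/2 = 20 Hz, folds to fs − 32 Hz = 8 Hz.
124 Hz mod fs = 4 Hz.
4 Hz ≤ fs/2 = 20 Hz, appears at 4 Hz.
Distinct values: {4 Hz, 8 Hz}.

4 Hz, 8 Hz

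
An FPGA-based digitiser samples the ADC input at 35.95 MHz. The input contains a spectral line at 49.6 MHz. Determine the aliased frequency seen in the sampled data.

13.65 MHz

49.6 MHz mod fs = 13.65 MHz.
13.65 MHz ≤ fs/2 = 17.975 MHz, appears at 13.65 MHz.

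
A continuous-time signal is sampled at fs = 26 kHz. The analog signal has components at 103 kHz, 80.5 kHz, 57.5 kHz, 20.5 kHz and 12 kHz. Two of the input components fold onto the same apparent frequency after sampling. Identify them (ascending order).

20.5 kHz, 57.5 kHz

fs/2 = 13 kHz.
103 kHz mod fs = 25 kHz.
25 kHz > fs/2 = 13 kHz, folds to fs − 25 kHz = 1 kHz.
80.5 kHz mod fs = 2.5 kHz.
2.5 kHz ≤ fs/2 = 13 kHz, appears at 2.5 kHz.
57.5 kHz mod fs = 5.5 kHz.
5.5 kHz ≤ fs/2 = 13 kHz, appears at 5.5 kHz.
20.5 kHz > fs/2 = 13 kHz, folds to fs − 20.5 kHz = 5.5 kHz.
12 kHz ≤ fs/2 = 13 kHz, passes unchanged.
20.5 kHz and 57.5 kHz both map to 5.5 kHz.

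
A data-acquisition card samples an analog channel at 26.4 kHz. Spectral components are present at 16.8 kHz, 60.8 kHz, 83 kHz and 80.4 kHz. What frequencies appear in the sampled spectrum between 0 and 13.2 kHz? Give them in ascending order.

1.2 kHz, 3.8 kHz, 8 kHz, 9.6 kHz

fs/2 = 13.2 kHz.
16.8 kHz > fs/2 = 13.2 kHz, folds to fs − 16.8 kHz = 9.6 kHz.
60.8 kHz mod fs = 8 kHz.
8 kHz ≤ fs/2 = 13.2 kHz, appears at 8 kHz.
83 kHz mod fs = 3.8 kHz.
3.8 kHz ≤ fs/2 = 13.2 kHz, appears at 3.8 kHz.
80.4 kHz mod fs = 1.2 kHz.
1.2 kHz ≤ fs/2 = 13.2 kHz, appears at 1.2 kHz.
Distinct values: {1.2 kHz, 3.8 kHz, 8 kHz, 9.6 kHz}.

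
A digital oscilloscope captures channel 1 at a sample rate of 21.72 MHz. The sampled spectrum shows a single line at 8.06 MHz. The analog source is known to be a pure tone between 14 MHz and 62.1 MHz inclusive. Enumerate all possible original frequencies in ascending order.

Frequencies that alias to 8.06 MHz are k·fs ± 8.06 MHz for integer k ≥ 0.
k=0: 8.06 MHz.
k=1: 13.66 MHz, 29.78 MHz.
k=2: 35.38 MHz, 51.5 MHz.
k=3: 57.1 MHz, 73.22 MHz.
k=4: 78.82 MHz, 94.94 MHz.
Within [14 MHz, 62.1 MHz]: 29.78 MHz, 35.38 MHz, 51.5 MHz, 57.1 MHz.

29.78 MHz, 35.38 MHz, 51.5 MHz, 57.1 MHz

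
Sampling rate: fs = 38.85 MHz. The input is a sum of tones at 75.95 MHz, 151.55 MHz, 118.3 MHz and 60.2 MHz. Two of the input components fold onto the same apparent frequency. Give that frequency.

1.75 MHz

fs/2 = 19.425 MHz.
75.95 MHz mod fs = 37.1 MHz.
37.1 MHz > fs/2 = 19.425 MHz, folds to fs − 37.1 MHz = 1.75 MHz.
151.55 MHz mod fs = 35 MHz.
35 MHz > fs/2 = 19.425 MHz, folds to fs − 35 MHz = 3.85 MHz.
118.3 MHz mod fs = 1.75 MHz.
1.75 MHz ≤ fs/2 = 19.425 MHz, appears at 1.75 MHz.
60.2 MHz mod fs = 21.35 MHz.
21.35 MHz > fs/2 = 19.425 MHz, folds to fs − 21.35 MHz = 17.5 MHz.
75.95 MHz and 118.3 MHz both map to 1.75 MHz.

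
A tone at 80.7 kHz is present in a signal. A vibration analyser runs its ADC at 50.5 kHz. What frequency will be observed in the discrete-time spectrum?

20.3 kHz

80.7 kHz mod fs = 30.2 kHz.
30.2 kHz > fs/2 = 25.25 kHz, folds to fs − 30.2 kHz = 20.3 kHz.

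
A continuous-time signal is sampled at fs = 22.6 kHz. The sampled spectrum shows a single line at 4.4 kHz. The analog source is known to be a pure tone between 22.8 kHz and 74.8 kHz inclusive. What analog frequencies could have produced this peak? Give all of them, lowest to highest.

27 kHz, 40.8 kHz, 49.6 kHz, 63.4 kHz, 72.2 kHz

Frequencies that alias to 4.4 kHz are k·fs ± 4.4 kHz for integer k ≥ 0.
k=0: 4.4 kHz.
k=1: 18.2 kHz, 27 kHz.
k=2: 40.8 kHz, 49.6 kHz.
k=3: 63.4 kHz, 72.2 kHz.
k=4: 86 kHz, 94.8 kHz.
Within [22.8 kHz, 74.8 kHz]: 27 kHz, 40.8 kHz, 49.6 kHz, 63.4 kHz, 72.2 kHz.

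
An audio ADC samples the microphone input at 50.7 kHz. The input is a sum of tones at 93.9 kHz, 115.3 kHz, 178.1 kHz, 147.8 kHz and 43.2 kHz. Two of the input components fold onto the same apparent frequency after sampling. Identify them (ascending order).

fs/2 = 25.35 kHz.
93.9 kHz mod fs = 43.2 kHz.
43.2 kHz > fs/2 = 25.35 kHz, folds to fs − 43.2 kHz = 7.5 kHz.
115.3 kHz mod fs = 13.9 kHz.
13.9 kHz ≤ fs/2 = 25.35 kHz, appears at 13.9 kHz.
178.1 kHz mod fs = 26 kHz.
26 kHz > fs/2 = 25.35 kHz, folds to fs − 26 kHz = 24.7 kHz.
147.8 kHz mod fs = 46.4 kHz.
46.4 kHz > fs/2 = 25.35 kHz, folds to fs − 46.4 kHz = 4.3 kHz.
43.2 kHz > fs/2 = 25.35 kHz, folds to fs − 43.2 kHz = 7.5 kHz.
43.2 kHz and 93.9 kHz both map to 7.5 kHz.

43.2 kHz, 93.9 kHz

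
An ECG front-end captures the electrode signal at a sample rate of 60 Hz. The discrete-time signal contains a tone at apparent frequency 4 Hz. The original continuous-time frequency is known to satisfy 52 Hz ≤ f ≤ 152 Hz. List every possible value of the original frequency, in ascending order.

Frequencies that alias to 4 Hz are k·fs ± 4 Hz for integer k ≥ 0.
k=0: 4 Hz.
k=1: 56 Hz, 64 Hz.
k=2: 116 Hz, 124 Hz.
k=3: 176 Hz, 184 Hz.
Within [52 Hz, 152 Hz]: 56 Hz, 64 Hz, 116 Hz, 124 Hz.

56 Hz, 64 Hz, 116 Hz, 124 Hz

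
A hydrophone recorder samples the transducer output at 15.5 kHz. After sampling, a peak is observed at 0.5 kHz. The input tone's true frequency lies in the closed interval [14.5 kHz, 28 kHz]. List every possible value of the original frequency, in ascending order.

15 kHz, 16 kHz

Frequencies that alias to 0.5 kHz are k·fs ± 0.5 kHz for integer k ≥ 0.
k=0: 0.5 kHz.
k=1: 15 kHz, 16 kHz.
k=2: 30.5 kHz, 31.5 kHz.
Within [14.5 kHz, 28 kHz]: 15 kHz, 16 kHz.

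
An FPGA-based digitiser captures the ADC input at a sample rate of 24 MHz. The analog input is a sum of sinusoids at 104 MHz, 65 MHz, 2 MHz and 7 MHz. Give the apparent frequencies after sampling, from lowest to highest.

2 MHz, 7 MHz, 8 MHz

fs/2 = 12 MHz.
104 MHz mod fs = 8 MHz.
8 MHz ≤ fs/2 = 12 MHz, appears at 8 MHz.
65 MHz mod fs = 17 MHz.
17 MHz > fs/2 = 12 MHz, folds to fs − 17 MHz = 7 MHz.
2 MHz ≤ fs/2 = 12 MHz, passes unchanged.
7 MHz ≤ fs/2 = 12 MHz, passes unchanged.
Distinct values: {2 MHz, 7 MHz, 8 MHz}.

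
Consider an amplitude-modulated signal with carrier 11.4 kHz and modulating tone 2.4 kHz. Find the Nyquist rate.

AM sidebands sit at fc ± fm = 9 kHz and 13.8 kHz.
Highest-frequency component: 13.8 kHz.
Nyquist rate = 2 × 13.8 kHz = 27.6 kHz.

27.6 kHz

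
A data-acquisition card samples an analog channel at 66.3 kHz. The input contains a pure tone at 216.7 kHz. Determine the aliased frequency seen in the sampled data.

216.7 kHz mod fs = 17.8 kHz.
17.8 kHz ≤ fs/2 = 33.15 kHz, appears at 17.8 kHz.

17.8 kHz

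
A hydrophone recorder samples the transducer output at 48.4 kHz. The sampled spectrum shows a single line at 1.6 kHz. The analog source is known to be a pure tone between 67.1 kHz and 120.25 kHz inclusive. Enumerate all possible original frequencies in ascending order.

Frequencies that alias to 1.6 kHz are k·fs ± 1.6 kHz for integer k ≥ 0.
k=0: 1.6 kHz.
k=1: 46.8 kHz, 50 kHz.
k=2: 95.2 kHz, 98.4 kHz.
k=3: 143.6 kHz, 146.8 kHz.
Within [67.1 kHz, 120.25 kHz]: 95.2 kHz, 98.4 kHz.

95.2 kHz, 98.4 kHz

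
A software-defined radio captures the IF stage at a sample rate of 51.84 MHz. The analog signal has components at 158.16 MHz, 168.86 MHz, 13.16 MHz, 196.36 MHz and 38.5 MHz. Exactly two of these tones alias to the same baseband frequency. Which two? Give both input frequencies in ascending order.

38.5 MHz, 168.86 MHz

fs/2 = 25.92 MHz.
158.16 MHz mod fs = 2.64 MHz.
2.64 MHz ≤ fs/2 = 25.92 MHz, appears at 2.64 MHz.
168.86 MHz mod fs = 13.34 MHz.
13.34 MHz ≤ fs/2 = 25.92 MHz, appears at 13.34 MHz.
13.16 MHz ≤ fs/2 = 25.92 MHz, passes unchanged.
196.36 MHz mod fs = 40.84 MHz.
40.84 MHz > fs/2 = 25.92 MHz, folds to fs − 40.84 MHz = 11 MHz.
38.5 MHz > fs/2 = 25.92 MHz, folds to fs − 38.5 MHz = 13.34 MHz.
38.5 MHz and 168.86 MHz both map to 13.34 MHz.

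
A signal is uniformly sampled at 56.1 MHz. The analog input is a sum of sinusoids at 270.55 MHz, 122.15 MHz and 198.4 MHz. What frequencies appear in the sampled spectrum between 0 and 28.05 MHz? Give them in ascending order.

fs/2 = 28.05 MHz.
270.55 MHz mod fs = 46.15 MHz.
46.15 MHz > fs/2 = 28.05 MHz, folds to fs − 46.15 MHz = 9.95 MHz.
122.15 MHz mod fs = 9.95 MHz.
9.95 MHz ≤ fs/2 = 28.05 MHz, appears at 9.95 MHz.
198.4 MHz mod fs = 30.1 MHz.
30.1 MHz > fs/2 = 28.05 MHz, folds to fs − 30.1 MHz = 26 MHz.
Distinct values: {9.95 MHz, 26 MHz}.

9.95 MHz, 26 MHz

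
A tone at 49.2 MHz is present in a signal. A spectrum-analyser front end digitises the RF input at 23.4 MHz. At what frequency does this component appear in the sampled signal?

2.4 MHz

49.2 MHz mod fs = 2.4 MHz.
2.4 MHz ≤ fs/2 = 11.7 MHz, appears at 2.4 MHz.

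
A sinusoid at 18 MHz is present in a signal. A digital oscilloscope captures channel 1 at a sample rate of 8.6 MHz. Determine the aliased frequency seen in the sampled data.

18 MHz mod fs = 0.8 MHz.
0.8 MHz ≤ fs/2 = 4.3 MHz, appears at 0.8 MHz.

0.8 MHz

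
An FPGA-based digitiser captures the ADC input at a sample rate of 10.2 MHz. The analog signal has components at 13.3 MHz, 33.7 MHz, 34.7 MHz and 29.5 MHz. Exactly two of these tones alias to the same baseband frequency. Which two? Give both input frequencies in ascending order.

13.3 MHz, 33.7 MHz

fs/2 = 5.1 MHz.
13.3 MHz mod fs = 3.1 MHz.
3.1 MHz ≤ fs/2 = 5.1 MHz, appears at 3.1 MHz.
33.7 MHz mod fs = 3.1 MHz.
3.1 MHz ≤ fs/2 = 5.1 MHz, appears at 3.1 MHz.
34.7 MHz mod fs = 4.1 MHz.
4.1 MHz ≤ fs/2 = 5.1 MHz, appears at 4.1 MHz.
29.5 MHz mod fs = 9.1 MHz.
9.1 MHz > fs/2 = 5.1 MHz, folds to fs − 9.1 MHz = 1.1 MHz.
13.3 MHz and 33.7 MHz both map to 3.1 MHz.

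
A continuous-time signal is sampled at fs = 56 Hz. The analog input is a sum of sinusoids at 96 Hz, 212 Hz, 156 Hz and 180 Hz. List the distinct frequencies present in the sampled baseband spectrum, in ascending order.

12 Hz, 16 Hz

fs/2 = 28 Hz.
96 Hz mod fs = 40 Hz.
40 Hz > fs/2 = 28 Hz, folds to fs − 40 Hz = 16 Hz.
212 Hz mod fs = 44 Hz.
44 Hz > fs/2 = 28 Hz, folds to fs − 44 Hz = 12 Hz.
156 Hz mod fs = 44 Hz.
44 Hz > fs/2 = 28 Hz, folds to fs − 44 Hz = 12 Hz.
180 Hz mod fs = 12 Hz.
12 Hz ≤ fs/2 = 28 Hz, appears at 12 Hz.
Distinct values: {12 Hz, 16 Hz}.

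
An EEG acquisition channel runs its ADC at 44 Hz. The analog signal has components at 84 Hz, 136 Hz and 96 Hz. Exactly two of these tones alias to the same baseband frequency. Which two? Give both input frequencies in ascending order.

fs/2 = 22 Hz.
84 Hz mod fs = 40 Hz.
40 Hz > fs/2 = 22 Hz, folds to fs − 40 Hz = 4 Hz.
136 Hz mod fs = 4 Hz.
4 Hz ≤ fs/2 = 22 Hz, appears at 4 Hz.
96 Hz mod fs = 8 Hz.
8 Hz ≤ fs/2 = 22 Hz, appears at 8 Hz.
84 Hz and 136 Hz both map to 4 Hz.

84 Hz, 136 Hz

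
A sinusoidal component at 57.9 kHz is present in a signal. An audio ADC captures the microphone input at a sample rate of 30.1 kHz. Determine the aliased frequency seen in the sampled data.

57.9 kHz mod fs = 27.8 kHz.
27.8 kHz > fs/2 = 15.05 kHz, folds to fs − 27.8 kHz = 2.3 kHz.

2.3 kHz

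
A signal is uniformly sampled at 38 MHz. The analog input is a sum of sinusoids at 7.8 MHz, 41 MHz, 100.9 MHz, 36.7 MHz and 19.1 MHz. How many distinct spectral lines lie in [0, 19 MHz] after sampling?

fs/2 = 19 MHz.
7.8 MHz ≤ fs/2 = 19 MHz, passes unchanged.
41 MHz mod fs = 3 MHz.
3 MHz ≤ fs/2 = 19 MHz, appears at 3 MHz.
100.9 MHz mod fs = 24.9 MHz.
24.9 MHz > fs/2 = 19 MHz, folds to fs − 24.9 MHz = 13.1 MHz.
36.7 MHz > fs/2 = 19 MHz, folds to fs − 36.7 MHz = 1.3 MHz.
19.1 MHz > fs/2 = 19 MHz, folds to fs − 19.1 MHz = 18.9 MHz.
Distinct values: {1.3 MHz, 3 MHz, 7.8 MHz, 13.1 MHz, 18.9 MHz} → 5.

5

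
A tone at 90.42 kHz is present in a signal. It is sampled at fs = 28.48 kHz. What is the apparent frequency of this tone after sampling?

4.98 kHz

90.42 kHz mod fs = 4.98 kHz.
4.98 kHz ≤ fs/2 = 14.24 kHz, appears at 4.98 kHz.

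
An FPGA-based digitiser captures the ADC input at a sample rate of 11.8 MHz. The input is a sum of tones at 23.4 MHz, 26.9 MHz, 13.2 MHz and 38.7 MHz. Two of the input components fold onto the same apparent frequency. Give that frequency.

fs/2 = 5.9 MHz.
23.4 MHz mod fs = 11.6 MHz.
11.6 MHz > fs/2 = 5.9 MHz, folds to fs − 11.6 MHz = 0.2 MHz.
26.9 MHz mod fs = 3.3 MHz.
3.3 MHz ≤ fs/2 = 5.9 MHz, appears at 3.3 MHz.
13.2 MHz mod fs = 1.4 MHz.
1.4 MHz ≤ fs/2 = 5.9 MHz, appears at 1.4 MHz.
38.7 MHz mod fs = 3.3 MHz.
3.3 MHz ≤ fs/2 = 5.9 MHz, appears at 3.3 MHz.
26.9 MHz and 38.7 MHz both map to 3.3 MHz.

3.3 MHz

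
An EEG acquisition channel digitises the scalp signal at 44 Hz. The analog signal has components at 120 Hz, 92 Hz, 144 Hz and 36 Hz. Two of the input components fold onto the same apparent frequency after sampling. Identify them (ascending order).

fs/2 = 22 Hz.
120 Hz mod fs = 32 Hz.
32 Hz > fs/2 = 22 Hz, folds to fs − 32 Hz = 12 Hz.
92 Hz mod fs = 4 Hz.
4 Hz ≤ fs/2 = 22 Hz, appears at 4 Hz.
144 Hz mod fs = 12 Hz.
12 Hz ≤ fs/2 = 22 Hz, appears at 12 Hz.
36 Hz > fs/2 = 22 Hz, folds to fs − 36 Hz = 8 Hz.
120 Hz and 144 Hz both map to 12 Hz.

120 Hz, 144 Hz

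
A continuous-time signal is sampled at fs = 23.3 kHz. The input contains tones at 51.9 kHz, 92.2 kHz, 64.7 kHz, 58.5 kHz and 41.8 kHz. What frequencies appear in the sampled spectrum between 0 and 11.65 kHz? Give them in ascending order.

fs/2 = 11.65 kHz.
51.9 kHz mod fs = 5.3 kHz.
5.3 kHz ≤ fs/2 = 11.65 kHz, appears at 5.3 kHz.
92.2 kHz mod fs = 22.3 kHz.
22.3 kHz > fs/2 = 11.65 kHz, folds to fs − 22.3 kHz = 1 kHz.
64.7 kHz mod fs = 18.1 kHz.
18.1 kHz > fs/2 = 11.65 kHz, folds to fs − 18.1 kHz = 5.2 kHz.
58.5 kHz mod fs = 11.9 kHz.
11.9 kHz > fs/2 = 11.65 kHz, folds to fs − 11.9 kHz = 11.4 kHz.
41.8 kHz mod fs = 18.5 kHz.
18.5 kHz > fs/2 = 11.65 kHz, folds to fs − 18.5 kHz = 4.8 kHz.
Distinct values: {1 kHz, 4.8 kHz, 5.2 kHz, 5.3 kHz, 11.4 kHz}.

1 kHz, 4.8 kHz, 5.2 kHz, 5.3 kHz, 11.4 kHz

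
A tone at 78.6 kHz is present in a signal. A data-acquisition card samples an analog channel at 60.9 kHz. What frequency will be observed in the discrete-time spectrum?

17.7 kHz

78.6 kHz mod fs = 17.7 kHz.
17.7 kHz ≤ fs/2 = 30.45 kHz, appears at 17.7 kHz.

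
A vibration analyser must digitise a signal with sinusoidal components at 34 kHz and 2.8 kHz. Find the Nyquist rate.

Highest-frequency component: 34 kHz.
Nyquist rate = 2 × 34 kHz = 68 kHz.

68 kHz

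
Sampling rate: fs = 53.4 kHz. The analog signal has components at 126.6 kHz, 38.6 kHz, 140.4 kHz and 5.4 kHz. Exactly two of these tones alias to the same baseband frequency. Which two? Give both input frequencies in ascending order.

fs/2 = 26.7 kHz.
126.6 kHz mod fs = 19.8 kHz.
19.8 kHz ≤ fs/2 = 26.7 kHz, appears at 19.8 kHz.
38.6 kHz > fs/2 = 26.7 kHz, folds to fs − 38.6 kHz = 14.8 kHz.
140.4 kHz mod fs = 33.6 kHz.
33.6 kHz > fs/2 = 26.7 kHz, folds to fs − 33.6 kHz = 19.8 kHz.
5.4 kHz ≤ fs/2 = 26.7 kHz, passes unchanged.
126.6 kHz and 140.4 kHz both map to 19.8 kHz.

126.6 kHz, 140.4 kHz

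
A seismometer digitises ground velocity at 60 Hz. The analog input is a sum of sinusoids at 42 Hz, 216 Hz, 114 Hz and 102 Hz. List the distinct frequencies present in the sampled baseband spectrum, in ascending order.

fs/2 = 30 Hz.
42 Hz > fs/2 = 30 Hz, folds to fs − 42 Hz = 18 Hz.
216 Hz mod fs = 36 Hz.
36 Hz > fs/2 = 30 Hz, folds to fs − 36 Hz = 24 Hz.
114 Hz mod fs = 54 Hz.
54 Hz > fs/2 = 30 Hz, folds to fs − 54 Hz = 6 Hz.
102 Hz mod fs = 42 Hz.
42 Hz > fs/2 = 30 Hz, folds to fs − 42 Hz = 18 Hz.
Distinct values: {6 Hz, 18 Hz, 24 Hz}.

6 Hz, 18 Hz, 24 Hz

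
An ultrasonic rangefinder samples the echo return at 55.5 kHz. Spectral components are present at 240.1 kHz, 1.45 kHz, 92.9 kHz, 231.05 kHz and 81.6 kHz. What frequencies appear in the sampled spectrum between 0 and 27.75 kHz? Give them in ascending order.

1.45 kHz, 9.05 kHz, 18.1 kHz, 26.1 kHz

fs/2 = 27.75 kHz.
240.1 kHz mod fs = 18.1 kHz.
18.1 kHz ≤ fs/2 = 27.75 kHz, appears at 18.1 kHz.
1.45 kHz ≤ fs/2 = 27.75 kHz, passes unchanged.
92.9 kHz mod fs = 37.4 kHz.
37.4 kHz > fs/2 = 27.75 kHz, folds to fs − 37.4 kHz = 18.1 kHz.
231.05 kHz mod fs = 9.05 kHz.
9.05 kHz ≤ fs/2 = 27.75 kHz, appears at 9.05 kHz.
81.6 kHz mod fs = 26.1 kHz.
26.1 kHz ≤ fs/2 = 27.75 kHz, appears at 26.1 kHz.
Distinct values: {1.45 kHz, 9.05 kHz, 18.1 kHz, 26.1 kHz}.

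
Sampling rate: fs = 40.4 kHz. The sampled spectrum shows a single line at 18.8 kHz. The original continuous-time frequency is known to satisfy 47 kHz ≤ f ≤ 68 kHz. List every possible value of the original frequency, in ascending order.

59.2 kHz, 62 kHz

Frequencies that alias to 18.8 kHz are k·fs ± 18.8 kHz for integer k ≥ 0.
k=0: 18.8 kHz.
k=1: 21.6 kHz, 59.2 kHz.
k=2: 62 kHz, 99.6 kHz.
k=3: 102.4 kHz, 140 kHz.
Within [47 kHz, 68 kHz]: 59.2 kHz, 62 kHz.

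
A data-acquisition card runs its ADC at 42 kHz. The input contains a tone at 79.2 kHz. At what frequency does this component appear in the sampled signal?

79.2 kHz mod fs = 37.2 kHz.
37.2 kHz > fs/2 = 21 kHz, folds to fs − 37.2 kHz = 4.8 kHz.

4.8 kHz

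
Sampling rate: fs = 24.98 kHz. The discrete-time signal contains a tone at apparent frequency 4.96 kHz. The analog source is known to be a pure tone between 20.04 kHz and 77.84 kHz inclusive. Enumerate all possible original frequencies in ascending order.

29.94 kHz, 45 kHz, 54.92 kHz, 69.98 kHz

Frequencies that alias to 4.96 kHz are k·fs ± 4.96 kHz for integer k ≥ 0.
k=0: 4.96 kHz.
k=1: 20.02 kHz, 29.94 kHz.
k=2: 45 kHz, 54.92 kHz.
k=3: 69.98 kHz, 79.9 kHz.
k=4: 94.96 kHz, 104.88 kHz.
Within [20.04 kHz, 77.84 kHz]: 29.94 kHz, 45 kHz, 54.92 kHz, 69.98 kHz.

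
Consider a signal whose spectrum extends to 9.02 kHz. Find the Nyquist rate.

18.04 kHz

Nyquist rate = 2 × 9.02 kHz = 18.04 kHz.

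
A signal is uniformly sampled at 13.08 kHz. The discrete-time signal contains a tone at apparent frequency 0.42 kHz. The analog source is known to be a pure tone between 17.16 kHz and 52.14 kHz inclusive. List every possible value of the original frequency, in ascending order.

25.74 kHz, 26.58 kHz, 38.82 kHz, 39.66 kHz, 51.9 kHz

Frequencies that alias to 0.42 kHz are k·fs ± 0.42 kHz for integer k ≥ 0.
k=0: 0.42 kHz.
k=1: 12.66 kHz, 13.5 kHz.
k=2: 25.74 kHz, 26.58 kHz.
k=3: 38.82 kHz, 39.66 kHz.
k=4: 51.9 kHz, 52.74 kHz.
k=5: 64.98 kHz, 65.82 kHz.
Within [17.16 kHz, 52.14 kHz]: 25.74 kHz, 26.58 kHz, 38.82 kHz, 39.66 kHz, 51.9 kHz.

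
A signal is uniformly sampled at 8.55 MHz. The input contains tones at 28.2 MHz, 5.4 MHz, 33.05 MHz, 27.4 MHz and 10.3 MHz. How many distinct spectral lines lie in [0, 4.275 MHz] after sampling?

4

fs/2 = 4.275 MHz.
28.2 MHz mod fs = 2.55 MHz.
2.55 MHz ≤ fs/2 = 4.275 MHz, appears at 2.55 MHz.
5.4 MHz > fs/2 = 4.275 MHz, folds to fs − 5.4 MHz = 3.15 MHz.
33.05 MHz mod fs = 7.4 MHz.
7.4 MHz > fs/2 = 4.275 MHz, folds to fs − 7.4 MHz = 1.15 MHz.
27.4 MHz mod fs = 1.75 MHz.
1.75 MHz ≤ fs/2 = 4.275 MHz, appears at 1.75 MHz.
10.3 MHz mod fs = 1.75 MHz.
1.75 MHz ≤ fs/2 = 4.275 MHz, appears at 1.75 MHz.
Distinct values: {1.15 MHz, 1.75 MHz, 2.55 MHz, 3.15 MHz} → 4.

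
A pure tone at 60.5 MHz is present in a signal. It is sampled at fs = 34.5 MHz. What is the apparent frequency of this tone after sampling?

60.5 MHz mod fs = 26 MHz.
26 MHz > fs/2 = 17.25 MHz, folds to fs − 26 MHz = 8.5 MHz.

8.5 MHz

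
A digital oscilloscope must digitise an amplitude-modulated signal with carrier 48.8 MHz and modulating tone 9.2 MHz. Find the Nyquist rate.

116 MHz

AM sidebands sit at fc ± fm = 39.6 MHz and 58 MHz.
Highest-frequency component: 58 MHz.
Nyquist rate = 2 × 58 MHz = 116 MHz.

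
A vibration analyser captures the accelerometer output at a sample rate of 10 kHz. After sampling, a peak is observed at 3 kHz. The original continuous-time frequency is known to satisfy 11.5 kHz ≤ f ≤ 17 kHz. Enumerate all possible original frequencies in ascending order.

13 kHz, 17 kHz

Frequencies that alias to 3 kHz are k·fs ± 3 kHz for integer k ≥ 0.
k=0: 3 kHz.
k=1: 7 kHz, 13 kHz.
k=2: 17 kHz, 23 kHz.
k=3: 27 kHz, 33 kHz.
Within [11.5 kHz, 17 kHz]: 13 kHz, 17 kHz.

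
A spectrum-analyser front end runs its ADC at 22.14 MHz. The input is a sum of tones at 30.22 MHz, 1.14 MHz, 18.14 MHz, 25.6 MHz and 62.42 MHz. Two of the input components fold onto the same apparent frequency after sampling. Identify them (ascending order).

18.14 MHz, 62.42 MHz

fs/2 = 11.07 MHz.
30.22 MHz mod fs = 8.08 MHz.
8.08 MHz ≤ fs/2 = 11.07 MHz, appears at 8.08 MHz.
1.14 MHz ≤ fs/2 = 11.07 MHz, passes unchanged.
18.14 MHz > fs/2 = 11.07 MHz, folds to fs − 18.14 MHz = 4 MHz.
25.6 MHz mod fs = 3.46 MHz.
3.46 MHz ≤ fs/2 = 11.07 MHz, appears at 3.46 MHz.
62.42 MHz mod fs = 18.14 MHz.
18.14 MHz > fs/2 = 11.07 MHz, folds to fs − 18.14 MHz = 4 MHz.
18.14 MHz and 62.42 MHz both map to 4 MHz.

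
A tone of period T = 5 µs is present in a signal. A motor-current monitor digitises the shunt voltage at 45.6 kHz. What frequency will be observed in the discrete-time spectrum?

T = 5 µs → f = 1/T = 200 kHz.
200 kHz mod fs = 17.6 kHz.
17.6 kHz ≤ fs/2 = 22.8 kHz, appears at 17.6 kHz.

17.6 kHz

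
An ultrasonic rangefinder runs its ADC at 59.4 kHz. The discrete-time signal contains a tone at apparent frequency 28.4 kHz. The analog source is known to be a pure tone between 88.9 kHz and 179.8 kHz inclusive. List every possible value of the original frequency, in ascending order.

90.4 kHz, 147.2 kHz, 149.8 kHz

Frequencies that alias to 28.4 kHz are k·fs ± 28.4 kHz for integer k ≥ 0.
k=0: 28.4 kHz.
k=1: 31 kHz, 87.8 kHz.
k=2: 90.4 kHz, 147.2 kHz.
k=3: 149.8 kHz, 206.6 kHz.
k=4: 209.2 kHz, 266 kHz.
Within [88.9 kHz, 179.8 kHz]: 90.4 kHz, 147.2 kHz, 149.8 kHz.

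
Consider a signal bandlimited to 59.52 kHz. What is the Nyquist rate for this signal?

Nyquist rate = 2 × 59.52 kHz = 119.04 kHz.

119.04 kHz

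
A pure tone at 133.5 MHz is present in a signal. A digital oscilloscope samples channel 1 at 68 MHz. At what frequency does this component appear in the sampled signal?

133.5 MHz mod fs = 65.5 MHz.
65.5 MHz > fs/2 = 34 MHz, folds to fs − 65.5 MHz = 2.5 MHz.

2.5 MHz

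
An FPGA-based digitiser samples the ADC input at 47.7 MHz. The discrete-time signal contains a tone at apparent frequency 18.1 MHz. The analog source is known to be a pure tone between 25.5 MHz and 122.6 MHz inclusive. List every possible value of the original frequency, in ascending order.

Frequencies that alias to 18.1 MHz are k·fs ± 18.1 MHz for integer k ≥ 0.
k=0: 18.1 MHz.
k=1: 29.6 MHz, 65.8 MHz.
k=2: 77.3 MHz, 113.5 MHz.
k=3: 125 MHz, 161.2 MHz.
Within [25.5 MHz, 122.6 MHz]: 29.6 MHz, 65.8 MHz, 77.3 MHz, 113.5 MHz.

29.6 MHz, 65.8 MHz, 77.3 MHz, 113.5 MHz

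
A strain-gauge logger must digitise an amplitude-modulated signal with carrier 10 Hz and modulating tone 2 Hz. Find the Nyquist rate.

AM sidebands sit at fc ± fm = 8 Hz and 12 Hz.
Highest-frequency component: 12 Hz.
Nyquist rate = 2 × 12 Hz = 24 Hz.

24 Hz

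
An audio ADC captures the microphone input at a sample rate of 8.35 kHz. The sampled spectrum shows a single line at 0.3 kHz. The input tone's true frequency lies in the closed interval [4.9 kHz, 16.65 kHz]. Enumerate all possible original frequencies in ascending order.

8.05 kHz, 8.65 kHz, 16.4 kHz

Frequencies that alias to 0.3 kHz are k·fs ± 0.3 kHz for integer k ≥ 0.
k=0: 0.3 kHz.
k=1: 8.05 kHz, 8.65 kHz.
k=2: 16.4 kHz, 17 kHz.
k=3: 24.75 kHz, 25.35 kHz.
Within [4.9 kHz, 16.65 kHz]: 8.05 kHz, 8.65 kHz, 16.4 kHz.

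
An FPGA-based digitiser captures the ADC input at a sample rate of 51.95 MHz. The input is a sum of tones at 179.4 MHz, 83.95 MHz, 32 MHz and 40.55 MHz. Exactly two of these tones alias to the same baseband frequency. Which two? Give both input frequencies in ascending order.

fs/2 = 25.975 MHz.
179.4 MHz mod fs = 23.55 MHz.
23.55 MHz ≤ fs/2 = 25.975 MHz, appears at 23.55 MHz.
83.95 MHz mod fs = 32 MHz.
32 MHz > fs/2 = 25.975 MHz, folds to fs − 32 MHz = 19.95 MHz.
32 MHz > fs/2 = 25.975 MHz, folds to fs − 32 MHz = 19.95 MHz.
40.55 MHz > fs/2 = 25.975 MHz, folds to fs − 40.55 MHz = 11.4 MHz.
32 MHz and 83.95 MHz both map to 19.95 MHz.

32 MHz, 83.95 MHz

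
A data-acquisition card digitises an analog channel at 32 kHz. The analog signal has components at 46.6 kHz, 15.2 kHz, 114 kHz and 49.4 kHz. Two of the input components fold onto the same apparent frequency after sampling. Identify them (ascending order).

46.6 kHz, 49.4 kHz

fs/2 = 16 kHz.
46.6 kHz mod fs = 14.6 kHz.
14.6 kHz ≤ fs/2 = 16 kHz, appears at 14.6 kHz.
15.2 kHz ≤ fs/2 = 16 kHz, passes unchanged.
114 kHz mod fs = 18 kHz.
18 kHz > fs/2 = 16 kHz, folds to fs − 18 kHz = 14 kHz.
49.4 kHz mod fs = 17.4 kHz.
17.4 kHz > fs/2 = 16 kHz, folds to fs − 17.4 kHz = 14.6 kHz.
46.6 kHz and 49.4 kHz both map to 14.6 kHz.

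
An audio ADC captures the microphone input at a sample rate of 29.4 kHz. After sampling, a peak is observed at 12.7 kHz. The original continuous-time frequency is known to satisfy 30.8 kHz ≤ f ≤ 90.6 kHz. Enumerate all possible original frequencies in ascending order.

Frequencies that alias to 12.7 kHz are k·fs ± 12.7 kHz for integer k ≥ 0.
k=0: 12.7 kHz.
k=1: 16.7 kHz, 42.1 kHz.
k=2: 46.1 kHz, 71.5 kHz.
k=3: 75.5 kHz, 100.9 kHz.
k=4: 104.9 kHz, 130.3 kHz.
Within [30.8 kHz, 90.6 kHz]: 42.1 kHz, 46.1 kHz, 71.5 kHz, 75.5 kHz.

42.1 kHz, 46.1 kHz, 71.5 kHz, 75.5 kHz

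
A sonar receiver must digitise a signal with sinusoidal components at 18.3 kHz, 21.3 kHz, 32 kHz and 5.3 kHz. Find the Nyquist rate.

Highest-frequency component: 32 kHz.
Nyquist rate = 2 × 32 kHz = 64 kHz.

64 kHz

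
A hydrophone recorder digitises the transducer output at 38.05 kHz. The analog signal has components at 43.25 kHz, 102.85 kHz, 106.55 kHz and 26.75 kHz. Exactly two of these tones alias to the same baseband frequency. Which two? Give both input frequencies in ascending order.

fs/2 = 19.025 kHz.
43.25 kHz mod fs = 5.2 kHz.
5.2 kHz ≤ fs/2 = 19.025 kHz, appears at 5.2 kHz.
102.85 kHz mod fs = 26.75 kHz.
26.75 kHz > fs/2 = 19.025 kHz, folds to fs − 26.75 kHz = 11.3 kHz.
106.55 kHz mod fs = 30.45 kHz.
30.45 kHz > fs/2 = 19.025 kHz, folds to fs − 30.45 kHz = 7.6 kHz.
26.75 kHz > fs/2 = 19.025 kHz, folds to fs − 26.75 kHz = 11.3 kHz.
26.75 kHz and 102.85 kHz both map to 11.3 kHz.

26.75 kHz, 102.85 kHz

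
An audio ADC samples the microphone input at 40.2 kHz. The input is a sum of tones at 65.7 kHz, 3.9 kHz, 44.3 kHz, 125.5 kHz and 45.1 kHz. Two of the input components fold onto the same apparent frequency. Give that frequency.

4.9 kHz

fs/2 = 20.1 kHz.
65.7 kHz mod fs = 25.5 kHz.
25.5 kHz > fs/2 = 20.1 kHz, folds to fs − 25.5 kHz = 14.7 kHz.
3.9 kHz ≤ fs/2 = 20.1 kHz, passes unchanged.
44.3 kHz mod fs = 4.1 kHz.
4.1 kHz ≤ fs/2 = 20.1 kHz, appears at 4.1 kHz.
125.5 kHz mod fs = 4.9 kHz.
4.9 kHz ≤ fs/2 = 20.1 kHz, appears at 4.9 kHz.
45.1 kHz mod fs = 4.9 kHz.
4.9 kHz ≤ fs/2 = 20.1 kHz, appears at 4.9 kHz.
45.1 kHz and 125.5 kHz both map to 4.9 kHz.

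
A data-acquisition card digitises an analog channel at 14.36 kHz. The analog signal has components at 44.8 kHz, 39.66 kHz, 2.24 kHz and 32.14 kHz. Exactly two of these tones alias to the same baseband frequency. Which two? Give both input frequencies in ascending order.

32.14 kHz, 39.66 kHz

fs/2 = 7.18 kHz.
44.8 kHz mod fs = 1.72 kHz.
1.72 kHz ≤ fs/2 = 7.18 kHz, appears at 1.72 kHz.
39.66 kHz mod fs = 10.94 kHz.
10.94 kHz > fs/2 = 7.18 kHz, folds to fs − 10.94 kHz = 3.42 kHz.
2.24 kHz ≤ fs/2 = 7.18 kHz, passes unchanged.
32.14 kHz mod fs = 3.42 kHz.
3.42 kHz ≤ fs/2 = 7.18 kHz, appears at 3.42 kHz.
32.14 kHz and 39.66 kHz both map to 3.42 kHz.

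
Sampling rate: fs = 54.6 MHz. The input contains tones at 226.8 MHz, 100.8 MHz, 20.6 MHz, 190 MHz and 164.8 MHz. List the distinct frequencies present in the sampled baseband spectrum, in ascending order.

1 MHz, 8.4 MHz, 20.6 MHz, 26.2 MHz

fs/2 = 27.3 MHz.
226.8 MHz mod fs = 8.4 MHz.
8.4 MHz ≤ fs/2 = 27.3 MHz, appears at 8.4 MHz.
100.8 MHz mod fs = 46.2 MHz.
46.2 MHz > fs/2 = 27.3 MHz, folds to fs − 46.2 MHz = 8.4 MHz.
20.6 MHz ≤ fs/2 = 27.3 MHz, passes unchanged.
190 MHz mod fs = 26.2 MHz.
26.2 MHz ≤ fs/2 = 27.3 MHz, appears at 26.2 MHz.
164.8 MHz mod fs = 1 MHz.
1 MHz ≤ fs/2 = 27.3 MHz, appears at 1 MHz.
Distinct values: {1 MHz, 8.4 MHz, 20.6 MHz, 26.2 MHz}.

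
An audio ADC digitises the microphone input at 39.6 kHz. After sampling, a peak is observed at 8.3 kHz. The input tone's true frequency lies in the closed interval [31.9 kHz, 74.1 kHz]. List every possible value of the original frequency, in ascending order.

Frequencies that alias to 8.3 kHz are k·fs ± 8.3 kHz for integer k ≥ 0.
k=0: 8.3 kHz.
k=1: 31.3 kHz, 47.9 kHz.
k=2: 70.9 kHz, 87.5 kHz.
k=3: 110.5 kHz, 127.1 kHz.
Within [31.9 kHz, 74.1 kHz]: 47.9 kHz, 70.9 kHz.

47.9 kHz, 70.9 kHz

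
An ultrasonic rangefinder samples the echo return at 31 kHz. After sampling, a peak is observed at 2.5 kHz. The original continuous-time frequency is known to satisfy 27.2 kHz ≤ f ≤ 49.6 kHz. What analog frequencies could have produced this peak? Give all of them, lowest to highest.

Frequencies that alias to 2.5 kHz are k·fs ± 2.5 kHz for integer k ≥ 0.
k=0: 2.5 kHz.
k=1: 28.5 kHz, 33.5 kHz.
k=2: 59.5 kHz, 64.5 kHz.
Within [27.2 kHz, 49.6 kHz]: 28.5 kHz, 33.5 kHz.

28.5 kHz, 33.5 kHz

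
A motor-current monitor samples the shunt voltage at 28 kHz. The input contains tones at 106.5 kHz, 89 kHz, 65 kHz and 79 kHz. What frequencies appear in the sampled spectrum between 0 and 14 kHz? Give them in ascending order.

5 kHz, 5.5 kHz, 9 kHz

fs/2 = 14 kHz.
106.5 kHz mod fs = 22.5 kHz.
22.5 kHz > fs/2 = 14 kHz, folds to fs − 22.5 kHz = 5.5 kHz.
89 kHz mod fs = 5 kHz.
5 kHz ≤ fs/2 = 14 kHz, appears at 5 kHz.
65 kHz mod fs = 9 kHz.
9 kHz ≤ fs/2 = 14 kHz, appears at 9 kHz.
79 kHz mod fs = 23 kHz.
23 kHz > fs/2 = 14 kHz, folds to fs − 23 kHz = 5 kHz.
Distinct values: {5 kHz, 5.5 kHz, 9 kHz}.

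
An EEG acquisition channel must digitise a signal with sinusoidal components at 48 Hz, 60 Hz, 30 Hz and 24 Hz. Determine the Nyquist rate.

Highest-frequency component: 60 Hz.
Nyquist rate = 2 × 60 Hz = 120 Hz.

120 Hz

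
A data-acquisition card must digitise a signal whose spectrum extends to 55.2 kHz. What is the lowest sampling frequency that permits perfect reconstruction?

Nyquist rate = 2 × 55.2 kHz = 110.4 kHz.

110.4 kHz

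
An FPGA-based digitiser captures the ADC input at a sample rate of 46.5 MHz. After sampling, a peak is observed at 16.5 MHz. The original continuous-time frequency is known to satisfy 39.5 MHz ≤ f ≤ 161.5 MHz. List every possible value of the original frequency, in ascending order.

63 MHz, 76.5 MHz, 109.5 MHz, 123 MHz, 156 MHz

Frequencies that alias to 16.5 MHz are k·fs ± 16.5 MHz for integer k ≥ 0.
k=0: 16.5 MHz.
k=1: 30 MHz, 63 MHz.
k=2: 76.5 MHz, 109.5 MHz.
k=3: 123 MHz, 156 MHz.
k=4: 169.5 MHz, 202.5 MHz.
Within [39.5 MHz, 161.5 MHz]: 63 MHz, 76.5 MHz, 109.5 MHz, 123 MHz, 156 MHz.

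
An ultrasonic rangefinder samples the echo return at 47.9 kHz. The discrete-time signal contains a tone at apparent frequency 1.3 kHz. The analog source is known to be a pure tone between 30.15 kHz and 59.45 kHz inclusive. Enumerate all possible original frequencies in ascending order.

46.6 kHz, 49.2 kHz

Frequencies that alias to 1.3 kHz are k·fs ± 1.3 kHz for integer k ≥ 0.
k=0: 1.3 kHz.
k=1: 46.6 kHz, 49.2 kHz.
k=2: 94.5 kHz, 97.1 kHz.
Within [30.15 kHz, 59.45 kHz]: 46.6 kHz, 49.2 kHz.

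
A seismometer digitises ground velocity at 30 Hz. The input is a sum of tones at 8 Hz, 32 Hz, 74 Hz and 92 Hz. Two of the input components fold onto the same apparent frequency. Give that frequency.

2 Hz

fs/2 = 15 Hz.
8 Hz ≤ fs/2 = 15 Hz, passes unchanged.
32 Hz mod fs = 2 Hz.
2 Hz ≤ fs/2 = 15 Hz, appears at 2 Hz.
74 Hz mod fs = 14 Hz.
14 Hz ≤ fs/2 = 15 Hz, appears at 14 Hz.
92 Hz mod fs = 2 Hz.
2 Hz ≤ fs/2 = 15 Hz, appears at 2 Hz.
32 Hz and 92 Hz both map to 2 Hz.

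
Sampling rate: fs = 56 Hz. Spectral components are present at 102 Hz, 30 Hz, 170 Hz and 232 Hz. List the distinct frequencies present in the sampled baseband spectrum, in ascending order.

fs/2 = 28 Hz.
102 Hz mod fs = 46 Hz.
46 Hz > fs/2 = 28 Hz, folds to fs − 46 Hz = 10 Hz.
30 Hz > fs/2 = 28 Hz, folds to fs − 30 Hz = 26 Hz.
170 Hz mod fs = 2 Hz.
2 Hz ≤ fs/2 = 28 Hz, appears at 2 Hz.
232 Hz mod fs = 8 Hz.
8 Hz ≤ fs/2 = 28 Hz, appears at 8 Hz.
Distinct values: {2 Hz, 8 Hz, 10 Hz, 26 Hz}.

2 Hz, 8 Hz, 10 Hz, 26 Hz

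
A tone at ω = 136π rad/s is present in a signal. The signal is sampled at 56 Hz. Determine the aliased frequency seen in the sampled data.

12 Hz

ω = 136π rad/s → f = ω/(2π) = 68 Hz.
68 Hz mod fs = 12 Hz.
12 Hz ≤ fs/2 = 28 Hz, appears at 12 Hz.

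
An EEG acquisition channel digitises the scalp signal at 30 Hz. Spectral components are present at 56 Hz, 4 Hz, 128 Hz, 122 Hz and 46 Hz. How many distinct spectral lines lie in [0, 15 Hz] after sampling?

4

fs/2 = 15 Hz.
56 Hz mod fs = 26 Hz.
26 Hz > fs/2 = 15 Hz, folds to fs − 26 Hz = 4 Hz.
4 Hz ≤ fs/2 = 15 Hz, passes unchanged.
128 Hz mod fs = 8 Hz.
8 Hz ≤ fs/2 = 15 Hz, appears at 8 Hz.
122 Hz mod fs = 2 Hz.
2 Hz ≤ fs/2 = 15 Hz, appears at 2 Hz.
46 Hz mod fs = 16 Hz.
16 Hz > fs/2 = 15 Hz, folds to fs − 16 Hz = 14 Hz.
Distinct values: {2 Hz, 4 Hz, 8 Hz, 14 Hz} → 4.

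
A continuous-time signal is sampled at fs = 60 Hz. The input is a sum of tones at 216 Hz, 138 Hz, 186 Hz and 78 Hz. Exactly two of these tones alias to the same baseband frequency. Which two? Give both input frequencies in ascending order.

78 Hz, 138 Hz

fs/2 = 30 Hz.
216 Hz mod fs = 36 Hz.
36 Hz > fs/2 = 30 Hz, folds to fs − 36 Hz = 24 Hz.
138 Hz mod fs = 18 Hz.
18 Hz ≤ fs/2 = 30 Hz, appears at 18 Hz.
186 Hz mod fs = 6 Hz.
6 Hz ≤ fs/2 = 30 Hz, appears at 6 Hz.
78 Hz mod fs = 18 Hz.
18 Hz ≤ fs/2 = 30 Hz, appears at 18 Hz.
78 Hz and 138 Hz both map to 18 Hz.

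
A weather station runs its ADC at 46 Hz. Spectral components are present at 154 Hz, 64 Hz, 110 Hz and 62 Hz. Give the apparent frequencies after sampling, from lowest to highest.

16 Hz, 18 Hz

fs/2 = 23 Hz.
154 Hz mod fs = 16 Hz.
16 Hz ≤ fs/2 = 23 Hz, appears at 16 Hz.
64 Hz mod fs = 18 Hz.
18 Hz ≤ fs/2 = 23 Hz, appears at 18 Hz.
110 Hz mod fs = 18 Hz.
18 Hz ≤ fs/2 = 23 Hz, appears at 18 Hz.
62 Hz mod fs = 16 Hz.
16 Hz ≤ fs/2 = 23 Hz, appears at 16 Hz.
Distinct values: {16 Hz, 18 Hz}.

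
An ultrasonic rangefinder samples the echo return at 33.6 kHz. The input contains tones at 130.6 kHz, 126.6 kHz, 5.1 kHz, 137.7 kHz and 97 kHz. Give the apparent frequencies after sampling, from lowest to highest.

3.3 kHz, 3.8 kHz, 5.1 kHz, 7.8 kHz

fs/2 = 16.8 kHz.
130.6 kHz mod fs = 29.8 kHz.
29.8 kHz > fs/2 = 16.8 kHz, folds to fs − 29.8 kHz = 3.8 kHz.
126.6 kHz mod fs = 25.8 kHz.
25.8 kHz > fs/2 = 16.8 kHz, folds to fs − 25.8 kHz = 7.8 kHz.
5.1 kHz ≤ fs/2 = 16.8 kHz, passes unchanged.
137.7 kHz mod fs = 3.3 kHz.
3.3 kHz ≤ fs/2 = 16.8 kHz, appears at 3.3 kHz.
97 kHz mod fs = 29.8 kHz.
29.8 kHz > fs/2 = 16.8 kHz, folds to fs − 29.8 kHz = 3.8 kHz.
Distinct values: {3.3 kHz, 3.8 kHz, 5.1 kHz, 7.8 kHz}.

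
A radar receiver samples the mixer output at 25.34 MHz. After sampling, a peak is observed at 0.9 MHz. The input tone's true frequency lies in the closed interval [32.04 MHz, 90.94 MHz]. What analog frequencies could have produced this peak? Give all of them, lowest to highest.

Frequencies that alias to 0.9 MHz are k·fs ± 0.9 MHz for integer k ≥ 0.
k=0: 0.9 MHz.
k=1: 24.44 MHz, 26.24 MHz.
k=2: 49.78 MHz, 51.58 MHz.
k=3: 75.12 MHz, 76.92 MHz.
k=4: 100.46 MHz, 102.26 MHz.
Within [32.04 MHz, 90.94 MHz]: 49.78 MHz, 51.58 MHz, 75.12 MHz, 76.92 MHz.

49.78 MHz, 51.58 MHz, 75.12 MHz, 76.92 MHz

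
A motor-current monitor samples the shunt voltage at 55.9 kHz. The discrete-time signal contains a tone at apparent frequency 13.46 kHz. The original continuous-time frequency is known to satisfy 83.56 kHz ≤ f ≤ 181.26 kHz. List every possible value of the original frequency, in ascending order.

Frequencies that alias to 13.46 kHz are k·fs ± 13.46 kHz for integer k ≥ 0.
k=0: 13.46 kHz.
k=1: 42.44 kHz, 69.36 kHz.
k=2: 98.34 kHz, 125.26 kHz.
k=3: 154.24 kHz, 181.16 kHz.
k=4: 210.14 kHz, 237.06 kHz.
Within [83.56 kHz, 181.26 kHz]: 98.34 kHz, 125.26 kHz, 154.24 kHz, 181.16 kHz.

98.34 kHz, 125.26 kHz, 154.24 kHz, 181.16 kHz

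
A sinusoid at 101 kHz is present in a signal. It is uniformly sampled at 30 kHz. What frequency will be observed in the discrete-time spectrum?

11 kHz

101 kHz mod fs = 11 kHz.
11 kHz ≤ fs/2 = 15 kHz, appears at 11 kHz.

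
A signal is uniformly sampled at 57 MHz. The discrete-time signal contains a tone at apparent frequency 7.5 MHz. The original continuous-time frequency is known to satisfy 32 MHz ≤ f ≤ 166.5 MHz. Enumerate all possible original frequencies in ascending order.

Frequencies that alias to 7.5 MHz are k·fs ± 7.5 MHz for integer k ≥ 0.
k=0: 7.5 MHz.
k=1: 49.5 MHz, 64.5 MHz.
k=2: 106.5 MHz, 121.5 MHz.
k=3: 163.5 MHz, 178.5 MHz.
k=4: 220.5 MHz, 235.5 MHz.
Within [32 MHz, 166.5 MHz]: 49.5 MHz, 64.5 MHz, 106.5 MHz, 121.5 MHz, 163.5 MHz.

49.5 MHz, 64.5 MHz, 106.5 MHz, 121.5 MHz, 163.5 MHz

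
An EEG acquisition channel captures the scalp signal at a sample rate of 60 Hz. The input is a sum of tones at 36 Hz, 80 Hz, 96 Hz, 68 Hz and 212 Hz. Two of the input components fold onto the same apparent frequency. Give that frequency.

24 Hz

fs/2 = 30 Hz.
36 Hz > fs/2 = 30 Hz, folds to fs − 36 Hz = 24 Hz.
80 Hz mod fs = 20 Hz.
20 Hz ≤ fs/2 = 30 Hz, appears at 20 Hz.
96 Hz mod fs = 36 Hz.
36 Hz > fs/2 = 30 Hz, folds to fs − 36 Hz = 24 Hz.
68 Hz mod fs = 8 Hz.
8 Hz ≤ fs/2 = 30 Hz, appears at 8 Hz.
212 Hz mod fs = 32 Hz.
32 Hz > fs/2 = 30 Hz, folds to fs − 32 Hz = 28 Hz.
36 Hz and 96 Hz both map to 24 Hz.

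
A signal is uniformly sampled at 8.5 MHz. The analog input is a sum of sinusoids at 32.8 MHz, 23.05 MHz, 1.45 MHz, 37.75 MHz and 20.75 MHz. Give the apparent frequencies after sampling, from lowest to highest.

1.2 MHz, 1.45 MHz, 2.45 MHz, 3.75 MHz

fs/2 = 4.25 MHz.
32.8 MHz mod fs = 7.3 MHz.
7.3 MHz > fs/2 = 4.25 MHz, folds to fs − 7.3 MHz = 1.2 MHz.
23.05 MHz mod fs = 6.05 MHz.
6.05 MHz > fs/2 = 4.25 MHz, folds to fs − 6.05 MHz = 2.45 MHz.
1.45 MHz ≤ fs/2 = 4.25 MHz, passes unchanged.
37.75 MHz mod fs = 3.75 MHz.
3.75 MHz ≤ fs/2 = 4.25 MHz, appears at 3.75 MHz.
20.75 MHz mod fs = 3.75 MHz.
3.75 MHz ≤ fs/2 = 4.25 MHz, appears at 3.75 MHz.
Distinct values: {1.2 MHz, 1.45 MHz, 2.45 MHz, 3.75 MHz}.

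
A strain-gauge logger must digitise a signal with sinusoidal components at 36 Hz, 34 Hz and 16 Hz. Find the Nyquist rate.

72 Hz

Highest-frequency component: 36 Hz.
Nyquist rate = 2 × 36 Hz = 72 Hz.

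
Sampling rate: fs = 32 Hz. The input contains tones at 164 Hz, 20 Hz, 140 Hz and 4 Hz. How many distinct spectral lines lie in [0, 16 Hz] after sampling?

fs/2 = 16 Hz.
164 Hz mod fs = 4 Hz.
4 Hz ≤ fs/2 = 16 Hz, appears at 4 Hz.
20 Hz > fs/2 = 16 Hz, folds to fs − 20 Hz = 12 Hz.
140 Hz mod fs = 12 Hz.
12 Hz ≤ fs/2 = 16 Hz, appears at 12 Hz.
4 Hz ≤ fs/2 = 16 Hz, passes unchanged.
Distinct values: {4 Hz, 12 Hz} → 2.

2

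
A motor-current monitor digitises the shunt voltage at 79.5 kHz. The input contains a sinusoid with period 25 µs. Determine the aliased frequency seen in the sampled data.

T = 25 µs → f = 1/T = 40 kHz.
40 kHz > fs/2 = 39.75 kHz, folds to fs − 40 kHz = 39.5 kHz.

39.5 kHz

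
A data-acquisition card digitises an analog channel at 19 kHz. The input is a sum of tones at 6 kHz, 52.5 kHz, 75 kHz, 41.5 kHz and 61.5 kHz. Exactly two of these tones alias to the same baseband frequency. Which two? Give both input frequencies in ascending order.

fs/2 = 9.5 kHz.
6 kHz ≤ fs/2 = 9.5 kHz, passes unchanged.
52.5 kHz mod fs = 14.5 kHz.
14.5 kHz > fs/2 = 9.5 kHz, folds to fs − 14.5 kHz = 4.5 kHz.
75 kHz mod fs = 18 kHz.
18 kHz > fs/2 = 9.5 kHz, folds to fs − 18 kHz = 1 kHz.
41.5 kHz mod fs = 3.5 kHz.
3.5 kHz ≤ fs/2 = 9.5 kHz, appears at 3.5 kHz.
61.5 kHz mod fs = 4.5 kHz.
4.5 kHz ≤ fs/2 = 9.5 kHz, appears at 4.5 kHz.
52.5 kHz and 61.5 kHz both map to 4.5 kHz.

52.5 kHz, 61.5 kHz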